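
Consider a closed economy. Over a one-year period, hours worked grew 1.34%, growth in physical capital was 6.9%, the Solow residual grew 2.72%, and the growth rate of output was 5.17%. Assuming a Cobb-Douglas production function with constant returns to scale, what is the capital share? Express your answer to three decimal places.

gY = gA + α·gK + (1−α)·gL, so gY − gA − gL = α(gK − gL).
5.17 − 2.72 − 1.34 = α × (6.9 − 1.34).
1.11 = 5.56 α, so α = 0.19964.

The capital share is 0.200.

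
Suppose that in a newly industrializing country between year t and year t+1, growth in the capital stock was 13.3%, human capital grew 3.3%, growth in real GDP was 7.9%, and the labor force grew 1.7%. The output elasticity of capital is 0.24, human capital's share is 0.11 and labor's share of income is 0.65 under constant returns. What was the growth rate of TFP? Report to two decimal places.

Labor's share = 1 − 0.24 − 0.11 = 0.65.
The capital stock: 0.24 × 13.3 = 3.192 pp.
Human capital: 0.11 × 3.3 = 0.363 pp.
The labor force: 0.65 × 1.7 = 1.105 pp.
TFP growth = 7.9 − 4.66 = 3.24%.

TFP growth was 3.24%.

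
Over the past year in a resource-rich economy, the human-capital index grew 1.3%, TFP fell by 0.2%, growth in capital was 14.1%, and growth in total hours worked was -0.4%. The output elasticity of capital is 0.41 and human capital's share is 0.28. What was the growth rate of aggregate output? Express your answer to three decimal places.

Labor's share = 1 − 0.41 − 0.28 = 0.31.
Capital: 0.41 × 14.1 = 5.781 pp.
The human-capital index: 0.28 × 1.3 = 0.364 pp.
Total hours worked: 0.31 × (-0.4) = -0.124 pp.
Output growth = -0.2 + 6.021 = 5.821%.

5.821%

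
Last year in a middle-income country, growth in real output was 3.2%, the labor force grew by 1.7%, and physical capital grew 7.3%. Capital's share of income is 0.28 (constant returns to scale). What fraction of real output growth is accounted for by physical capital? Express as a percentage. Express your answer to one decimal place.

Physical capital contributed 0.28 × 7.3 = 2.044 pp.
Share of growth = 2.044 / 3.2 × 100 = 63.875%.

Physical capital accounted for 63.9% of growth.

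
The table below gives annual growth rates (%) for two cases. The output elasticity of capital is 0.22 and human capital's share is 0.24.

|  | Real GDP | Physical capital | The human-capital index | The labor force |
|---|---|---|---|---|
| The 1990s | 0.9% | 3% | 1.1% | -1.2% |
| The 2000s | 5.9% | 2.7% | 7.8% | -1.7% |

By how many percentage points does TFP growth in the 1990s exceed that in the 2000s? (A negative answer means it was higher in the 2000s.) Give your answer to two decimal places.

Labor's share = 1 − 0.22 − 0.24 = 0.54.
The 1990s: TFP = 0.9 − 0.66 − 0.264 + 0.648 = 0.624%.
The 2000s: TFP = 5.9 − 0.594 − 1.872 + 0.918 = 4.352%.
Difference = 0.624 − (4.352) = -3.728 pp.

-3.73 percentage points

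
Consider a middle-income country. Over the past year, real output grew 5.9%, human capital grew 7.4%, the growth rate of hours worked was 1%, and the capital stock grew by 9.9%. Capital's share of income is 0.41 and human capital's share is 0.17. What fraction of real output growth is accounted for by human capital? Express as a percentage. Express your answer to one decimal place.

21.3%

Human capital contributed 0.17 × 7.4 = 1.258 pp.
Share of growth = 1.258 / 5.9 × 100 = 21.322%.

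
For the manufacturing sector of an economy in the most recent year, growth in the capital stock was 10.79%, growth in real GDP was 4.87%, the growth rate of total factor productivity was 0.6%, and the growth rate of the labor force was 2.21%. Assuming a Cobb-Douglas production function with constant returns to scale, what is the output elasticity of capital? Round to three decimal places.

gY = gA + α·gK + (1−α)·gL, so gY − gA − gL = α(gK − gL).
4.87 − 0.6 − 2.21 = α × (10.79 − 2.21).
2.06 = 8.58 α, so α = 0.24009.

0.240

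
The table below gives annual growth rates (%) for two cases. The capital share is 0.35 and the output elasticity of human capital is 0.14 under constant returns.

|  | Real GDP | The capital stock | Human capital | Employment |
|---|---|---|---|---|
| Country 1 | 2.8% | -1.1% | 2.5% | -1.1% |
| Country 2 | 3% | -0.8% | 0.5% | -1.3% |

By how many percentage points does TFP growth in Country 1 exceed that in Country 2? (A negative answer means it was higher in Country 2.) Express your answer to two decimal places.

Labor's share = 1 − 0.35 − 0.14 = 0.51.
Country 1: TFP = 2.8 + 0.385 − 0.35 + 0.561 = 3.396%.
Country 2: TFP = 3 + 0.28 − 0.07 + 0.663 = 3.873%.
Difference = 3.396 − (3.873) = -0.477 pp.

-0.48 percentage points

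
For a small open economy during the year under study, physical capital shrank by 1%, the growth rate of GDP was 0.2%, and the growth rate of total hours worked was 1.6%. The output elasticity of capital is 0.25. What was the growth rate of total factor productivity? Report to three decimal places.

Labor's share = 1 − 0.25 = 0.75.
Physical capital: 0.25 × (-1) = -0.25 pp.
Total hours worked: 0.75 × 1.6 = 1.2 pp.
TFP growth = 0.2 − 0.95 = -0.75%.

-0.750%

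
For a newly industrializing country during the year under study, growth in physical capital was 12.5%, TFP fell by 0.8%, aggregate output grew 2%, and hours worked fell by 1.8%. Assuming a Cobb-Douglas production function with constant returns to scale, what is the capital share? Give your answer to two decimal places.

gY = gA + α·gK + (1−α)·gL, so gY − gA − gL = α(gK − gL).
2 + 0.8 + 1.8 = α × (12.5 − (-1.8)).
4.6 = 14.3 α, so α = 0.3217.

The capital share is 0.32.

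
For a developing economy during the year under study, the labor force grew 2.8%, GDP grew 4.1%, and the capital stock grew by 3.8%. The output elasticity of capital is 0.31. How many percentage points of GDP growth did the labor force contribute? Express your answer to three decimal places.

Labor's share = 1 − 0.31 = 0.69.
Contribution = share × growth = 0.69 × 2.8 = 1.932 pp.

1.932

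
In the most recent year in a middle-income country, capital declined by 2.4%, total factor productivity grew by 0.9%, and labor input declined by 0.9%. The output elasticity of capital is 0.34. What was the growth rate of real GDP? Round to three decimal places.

-0.510%

Labor's share = 1 − 0.34 = 0.66.
Capital: 0.34 × (-2.4) = -0.816 pp.
Labor input: 0.66 × (-0.9) = -0.594 pp.
Output growth = 0.9 + (-1.41) = -0.51%.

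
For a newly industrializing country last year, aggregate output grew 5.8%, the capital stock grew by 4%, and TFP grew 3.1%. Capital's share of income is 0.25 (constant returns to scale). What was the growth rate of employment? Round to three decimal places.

2.267%

Labor's share = 1 − 0.25 = 0.75.
gY = gA + 0.25×4 + 0.75×g.
0.75×g = 5.8 − 3.1 − 1 = 1.7.
g = 1.7 / 0.75 = 2.26667%.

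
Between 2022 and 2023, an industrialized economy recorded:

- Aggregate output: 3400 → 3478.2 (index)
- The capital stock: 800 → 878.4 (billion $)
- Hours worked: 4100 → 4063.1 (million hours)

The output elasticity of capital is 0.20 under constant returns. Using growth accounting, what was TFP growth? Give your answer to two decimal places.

TFP growth was 1.06%.

Aggregate output growth = (3478.2 − 3400) / 3400 = 2.3%.
The capital stock growth = (878.4 − 800) / 800 = 9.8%.
Hours worked growth = (4063.1 − 4100) / 4100 = -0.9%.
Labor's share = 1 − 0.2 = 0.8.
The capital stock: 0.2 × 9.8 = 1.96 pp.
Hours worked: 0.8 × (-0.9) = -0.72 pp.
TFP growth = 2.3 − 1.24 = 1.06%.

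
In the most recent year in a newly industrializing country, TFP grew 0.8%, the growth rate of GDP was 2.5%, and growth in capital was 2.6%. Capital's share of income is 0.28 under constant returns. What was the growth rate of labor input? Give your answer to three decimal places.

Labor input grew 1.350%.

Labor's share = 1 − 0.28 = 0.72.
gY = gA + 0.28×2.6 + 0.72×g.
0.72×g = 2.5 − 0.8 − 0.728 = 0.972.
g = 0.972 / 0.72 = 1.35%.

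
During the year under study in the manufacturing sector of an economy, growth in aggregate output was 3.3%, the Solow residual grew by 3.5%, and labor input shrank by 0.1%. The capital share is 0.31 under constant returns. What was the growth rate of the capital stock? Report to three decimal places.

-0.423%

Labor's share = 1 − 0.31 = 0.69.
gY = gA + 0.69×(-0.1) + 0.31×g.
0.31×g = 3.3 − 3.5 + 0.069 = -0.131.
g = -0.131 / 0.31 = -0.42258%.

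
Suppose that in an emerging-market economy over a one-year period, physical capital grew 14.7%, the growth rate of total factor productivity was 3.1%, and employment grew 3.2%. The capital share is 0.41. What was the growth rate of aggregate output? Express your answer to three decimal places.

11.015%

Labor's share = 1 − 0.41 = 0.59.
Physical capital: 0.41 × 14.7 = 6.027 pp.
Employment: 0.59 × 3.2 = 1.888 pp.
Output growth = 3.1 + 7.915 = 11.015%.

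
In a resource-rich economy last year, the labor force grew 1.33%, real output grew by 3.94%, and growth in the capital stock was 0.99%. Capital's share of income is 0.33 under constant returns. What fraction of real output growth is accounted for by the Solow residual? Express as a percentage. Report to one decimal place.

Labor's share = 1 − 0.33 = 0.67.
The capital stock: 0.33 × 0.99 = 0.3267 pp.
The labor force: 0.67 × 1.33 = 0.8911 pp.
TFP growth = 3.94 − 1.2178 = 2.7222%.
TFP share of growth = 2.7222 / 3.94 × 100 = 69.091%.

The Solow residual accounted for 69.1% of growth.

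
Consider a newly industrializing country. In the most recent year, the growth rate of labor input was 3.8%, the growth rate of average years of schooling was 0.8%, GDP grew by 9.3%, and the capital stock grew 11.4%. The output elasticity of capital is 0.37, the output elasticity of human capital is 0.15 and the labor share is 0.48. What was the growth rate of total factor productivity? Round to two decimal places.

3.14%

Labor's share = 1 − 0.37 − 0.15 = 0.48.
The capital stock: 0.37 × 11.4 = 4.218 pp.
Average years of schooling: 0.15 × 0.8 = 0.12 pp.
Labor input: 0.48 × 3.8 = 1.824 pp.
TFP growth = 9.3 − 6.162 = 3.138%.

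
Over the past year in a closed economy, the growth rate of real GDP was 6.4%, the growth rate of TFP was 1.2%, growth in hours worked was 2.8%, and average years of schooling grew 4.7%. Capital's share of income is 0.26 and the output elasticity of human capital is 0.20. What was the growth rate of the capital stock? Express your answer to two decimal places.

Labor's share = 1 − 0.26 − 0.2 = 0.54.
gY = gA + 0.2×4.7 + 0.54×2.8 + 0.26×g.
0.26×g = 6.4 − 1.2 − 2.452 = 2.748.
g = 2.748 / 0.26 = 10.5692%.

10.57%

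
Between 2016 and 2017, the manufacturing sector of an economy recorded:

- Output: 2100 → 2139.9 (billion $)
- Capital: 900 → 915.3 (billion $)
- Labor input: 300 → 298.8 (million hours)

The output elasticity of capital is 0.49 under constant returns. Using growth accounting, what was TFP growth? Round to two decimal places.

Output growth = (2139.9 − 2100) / 2100 = 1.9%.
Capital growth = (915.3 − 900) / 900 = 1.7%.
Labor input growth = (298.8 − 300) / 300 = -0.4%.
Labor's share = 1 − 0.49 = 0.51.
Capital: 0.49 × 1.7 = 0.833 pp.
Labor input: 0.51 × (-0.4) = -0.204 pp.
TFP growth = 1.9 − 0.629 = 1.271%.

TFP grew 1.27%.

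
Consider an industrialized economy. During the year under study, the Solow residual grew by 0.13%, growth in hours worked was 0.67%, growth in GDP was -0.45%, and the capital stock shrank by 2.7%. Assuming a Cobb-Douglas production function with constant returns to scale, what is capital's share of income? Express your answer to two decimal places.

Capital's share of income is 0.37.

gY = gA + α·gK + (1−α)·gL, so gY − gA − gL = α(gK − gL).
-0.45 − 0.13 − 0.67 = α × (-2.7 − 0.67).
-1.25 = -3.37 α, so α = 0.3709.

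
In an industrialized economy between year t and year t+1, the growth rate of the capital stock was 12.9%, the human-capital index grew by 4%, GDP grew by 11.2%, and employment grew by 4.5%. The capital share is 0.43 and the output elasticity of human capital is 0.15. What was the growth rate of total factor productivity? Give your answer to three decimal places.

Labor's share = 1 − 0.43 − 0.15 = 0.42.
The capital stock: 0.43 × 12.9 = 5.547 pp.
The human-capital index: 0.15 × 4 = 0.6 pp.
Employment: 0.42 × 4.5 = 1.89 pp.
TFP growth = 11.2 − 8.037 = 3.163%.

Total factor productivity growth was 3.163%.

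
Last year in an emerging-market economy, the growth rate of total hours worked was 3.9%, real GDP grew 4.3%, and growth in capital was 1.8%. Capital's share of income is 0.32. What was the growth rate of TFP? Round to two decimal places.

Labor's share = 1 − 0.32 = 0.68.
Capital: 0.32 × 1.8 = 0.576 pp.
Total hours worked: 0.68 × 3.9 = 2.652 pp.
TFP growth = 4.3 − 3.228 = 1.072%.

1.07%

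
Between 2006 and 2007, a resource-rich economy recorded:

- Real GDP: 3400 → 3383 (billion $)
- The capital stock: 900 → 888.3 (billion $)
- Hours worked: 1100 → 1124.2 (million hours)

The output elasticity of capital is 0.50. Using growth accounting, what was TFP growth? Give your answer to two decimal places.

-0.95%

Real GDP growth = (3383 − 3400) / 3400 = -0.5%.
The capital stock growth = (888.3 − 900) / 900 = -1.3%.
Hours worked growth = (1124.2 − 1100) / 1100 = 2.2%.
Labor's share = 1 − 0.5 = 0.5.
The capital stock: 0.5 × (-1.3) = -0.65 pp.
Hours worked: 0.5 × 2.2 = 1.1 pp.
TFP growth = -0.5 − 0.45 = -0.95%.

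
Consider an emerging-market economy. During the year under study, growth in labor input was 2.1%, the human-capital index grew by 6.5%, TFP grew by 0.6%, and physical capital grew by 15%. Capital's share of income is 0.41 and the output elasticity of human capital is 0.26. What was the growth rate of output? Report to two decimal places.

Output growth was 9.13%.

Labor's share = 1 − 0.41 − 0.26 = 0.33.
Physical capital: 0.41 × 15 = 6.15 pp.
The human-capital index: 0.26 × 6.5 = 1.69 pp.
Labor input: 0.33 × 2.1 = 0.693 pp.
Output growth = 0.6 + 8.533 = 9.133%.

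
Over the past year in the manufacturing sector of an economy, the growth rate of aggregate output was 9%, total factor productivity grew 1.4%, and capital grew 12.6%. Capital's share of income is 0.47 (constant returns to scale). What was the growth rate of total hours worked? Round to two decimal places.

Labor's share = 1 − 0.47 = 0.53.
gY = gA + 0.47×12.6 + 0.53×g.
0.53×g = 9 − 1.4 − 5.922 = 1.678.
g = 1.678 / 0.53 = 3.166%.

3.17%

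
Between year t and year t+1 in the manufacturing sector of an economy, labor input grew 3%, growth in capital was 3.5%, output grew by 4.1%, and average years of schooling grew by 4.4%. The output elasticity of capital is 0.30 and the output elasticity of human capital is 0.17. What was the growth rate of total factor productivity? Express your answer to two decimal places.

0.71%

Labor's share = 1 − 0.3 − 0.17 = 0.53.
Capital: 0.3 × 3.5 = 1.05 pp.
Average years of schooling: 0.17 × 4.4 = 0.748 pp.
Labor input: 0.53 × 3 = 1.59 pp.
TFP growth = 4.1 − 3.388 = 0.712%.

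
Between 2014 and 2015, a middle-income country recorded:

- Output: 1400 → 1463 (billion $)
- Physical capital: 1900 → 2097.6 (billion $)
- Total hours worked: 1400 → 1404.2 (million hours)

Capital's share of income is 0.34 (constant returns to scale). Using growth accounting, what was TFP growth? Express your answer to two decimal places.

0.77%

Output growth = (1463 − 1400) / 1400 = 4.5%.
Physical capital growth = (2097.6 − 1900) / 1900 = 10.4%.
Total hours worked growth = (1404.2 − 1400) / 1400 = 0.3%.
Labor's share = 1 − 0.34 = 0.66.
Physical capital: 0.34 × 10.4 = 3.536 pp.
Total hours worked: 0.66 × 0.3 = 0.198 pp.
TFP growth = 4.5 − 3.734 = 0.766%.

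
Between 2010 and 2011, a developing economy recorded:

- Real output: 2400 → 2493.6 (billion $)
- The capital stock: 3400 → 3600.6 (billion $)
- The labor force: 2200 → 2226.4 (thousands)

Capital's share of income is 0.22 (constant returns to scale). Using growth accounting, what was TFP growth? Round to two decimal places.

TFP growth was 1.67%.

Real output growth = (2493.6 − 2400) / 2400 = 3.9%.
The capital stock growth = (3600.6 − 3400) / 3400 = 5.9%.
The labor force growth = (2226.4 − 2200) / 2200 = 1.2%.
Labor's share = 1 − 0.22 = 0.78.
The capital stock: 0.22 × 5.9 = 1.298 pp.
The labor force: 0.78 × 1.2 = 0.936 pp.
TFP growth = 3.9 − 2.234 = 1.666%.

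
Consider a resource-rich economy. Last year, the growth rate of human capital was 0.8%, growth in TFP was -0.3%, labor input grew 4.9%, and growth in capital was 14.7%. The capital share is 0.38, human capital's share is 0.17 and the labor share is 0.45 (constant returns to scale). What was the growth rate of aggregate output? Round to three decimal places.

Labor's share = 1 − 0.38 − 0.17 = 0.45.
Capital: 0.38 × 14.7 = 5.586 pp.
Human capital: 0.17 × 0.8 = 0.136 pp.
Labor input: 0.45 × 4.9 = 2.205 pp.
Output growth = -0.3 + 7.927 = 7.627%.

Aggregate output growth was 7.627%.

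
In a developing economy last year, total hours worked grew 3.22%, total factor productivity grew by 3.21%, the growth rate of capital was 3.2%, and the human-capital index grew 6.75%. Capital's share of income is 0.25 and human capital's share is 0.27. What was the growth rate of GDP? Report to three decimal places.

7.378%

Labor's share = 1 − 0.25 − 0.27 = 0.48.
Capital: 0.25 × 3.2 = 0.8 pp.
The human-capital index: 0.27 × 6.75 = 1.8225 pp.
Total hours worked: 0.48 × 3.22 = 1.5456 pp.
Output growth = 3.21 + 4.1681 = 7.3781%.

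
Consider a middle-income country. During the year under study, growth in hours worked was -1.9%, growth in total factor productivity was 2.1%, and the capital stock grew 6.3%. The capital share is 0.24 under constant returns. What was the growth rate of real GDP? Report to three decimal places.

Labor's share = 1 − 0.24 = 0.76.
The capital stock: 0.24 × 6.3 = 1.512 pp.
Hours worked: 0.76 × (-1.9) = -1.444 pp.
Output growth = 2.1 + 0.068 = 2.168%.

2.168%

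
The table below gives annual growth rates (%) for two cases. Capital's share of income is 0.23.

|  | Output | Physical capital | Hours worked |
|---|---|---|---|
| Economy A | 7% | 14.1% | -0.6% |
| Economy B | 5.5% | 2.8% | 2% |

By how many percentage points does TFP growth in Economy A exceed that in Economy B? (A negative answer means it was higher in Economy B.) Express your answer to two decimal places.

0.90 percentage points

Labor's share = 1 − 0.23 = 0.77.
Economy A: TFP = 7 − 3.243 + 0.462 = 4.219%.
Economy B: TFP = 5.5 − 0.644 − 1.54 = 3.316%.
Difference = 4.219 − (3.316) = 0.903 pp.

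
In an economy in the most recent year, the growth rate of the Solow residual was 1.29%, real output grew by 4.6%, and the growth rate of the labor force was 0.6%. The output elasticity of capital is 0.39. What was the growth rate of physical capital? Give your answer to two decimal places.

Physical capital growth was 7.55%.

Labor's share = 1 − 0.39 = 0.61.
gY = gA + 0.61×0.6 + 0.39×g.
0.39×g = 4.6 − 1.29 − 0.366 = 2.944.
g = 2.944 / 0.39 = 7.5487%.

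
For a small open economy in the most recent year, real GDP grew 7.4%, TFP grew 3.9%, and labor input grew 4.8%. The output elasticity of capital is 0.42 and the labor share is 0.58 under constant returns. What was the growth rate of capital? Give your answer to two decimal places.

1.70%

Labor's share = 1 − 0.42 = 0.58.
gY = gA + 0.58×4.8 + 0.42×g.
0.42×g = 7.4 − 3.9 − 2.784 = 0.716.
g = 0.716 / 0.42 = 1.7048%.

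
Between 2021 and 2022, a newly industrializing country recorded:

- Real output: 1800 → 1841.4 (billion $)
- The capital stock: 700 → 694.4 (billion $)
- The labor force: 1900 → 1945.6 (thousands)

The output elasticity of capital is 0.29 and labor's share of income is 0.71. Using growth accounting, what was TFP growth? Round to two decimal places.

0.83%

Real output growth = (1841.4 − 1800) / 1800 = 2.3%.
The capital stock growth = (694.4 − 700) / 700 = -0.8%.
The labor force growth = (1945.6 − 1900) / 1900 = 2.4%.
Labor's share = 1 − 0.29 = 0.71.
The capital stock: 0.29 × (-0.8) = -0.232 pp.
The labor force: 0.71 × 2.4 = 1.704 pp.
TFP growth = 2.3 − 1.472 = 0.828%.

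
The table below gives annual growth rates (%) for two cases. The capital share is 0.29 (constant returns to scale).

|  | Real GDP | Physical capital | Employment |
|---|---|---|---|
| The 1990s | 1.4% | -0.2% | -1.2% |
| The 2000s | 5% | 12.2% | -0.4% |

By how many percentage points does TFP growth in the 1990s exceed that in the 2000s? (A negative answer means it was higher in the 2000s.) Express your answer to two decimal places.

0.56 percentage points

Labor's share = 1 − 0.29 = 0.71.
The 1990s: TFP = 1.4 + 0.058 + 0.852 = 2.31%.
The 2000s: TFP = 5 − 3.538 + 0.284 = 1.746%.
Difference = 2.31 − (1.746) = 0.564 pp.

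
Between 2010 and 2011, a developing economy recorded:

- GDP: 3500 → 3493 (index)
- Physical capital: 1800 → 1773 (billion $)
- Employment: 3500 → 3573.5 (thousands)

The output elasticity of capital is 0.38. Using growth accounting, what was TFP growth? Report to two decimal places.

-0.93%

GDP growth = (3493 − 3500) / 3500 = -0.2%.
Physical capital growth = (1773 − 1800) / 1800 = -1.5%.
Employment growth = (3573.5 − 3500) / 3500 = 2.1%.
Labor's share = 1 − 0.38 = 0.62.
Physical capital: 0.38 × (-1.5) = -0.57 pp.
Employment: 0.62 × 2.1 = 1.302 pp.
TFP growth = -0.2 − 0.732 = -0.932%.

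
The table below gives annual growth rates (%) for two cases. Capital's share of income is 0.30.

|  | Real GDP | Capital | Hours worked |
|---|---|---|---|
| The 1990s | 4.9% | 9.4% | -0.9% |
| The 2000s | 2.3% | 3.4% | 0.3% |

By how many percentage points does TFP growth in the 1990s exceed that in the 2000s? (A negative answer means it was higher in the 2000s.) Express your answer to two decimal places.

Labor's share = 1 − 0.3 = 0.7.
The 1990s: TFP = 4.9 − 2.82 + 0.63 = 2.71%.
The 2000s: TFP = 2.3 − 1.02 − 0.21 = 1.07%.
Difference = 2.71 − (1.07) = 1.64 pp.

1.64 percentage points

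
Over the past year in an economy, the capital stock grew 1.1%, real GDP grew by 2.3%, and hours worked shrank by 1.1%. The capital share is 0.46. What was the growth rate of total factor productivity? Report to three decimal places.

Total factor productivity grew 2.388%.

Labor's share = 1 − 0.46 = 0.54.
The capital stock: 0.46 × 1.1 = 0.506 pp.
Hours worked: 0.54 × (-1.1) = -0.594 pp.
TFP growth = 2.3 + 0.088 = 2.388%.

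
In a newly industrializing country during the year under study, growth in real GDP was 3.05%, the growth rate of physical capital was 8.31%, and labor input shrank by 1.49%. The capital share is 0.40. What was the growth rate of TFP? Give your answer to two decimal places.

Labor's share = 1 − 0.4 = 0.6.
Physical capital: 0.4 × 8.31 = 3.324 pp.
Labor input: 0.6 × (-1.49) = -0.894 pp.
TFP growth = 3.05 − 2.43 = 0.62%.

TFP growth was 0.62%.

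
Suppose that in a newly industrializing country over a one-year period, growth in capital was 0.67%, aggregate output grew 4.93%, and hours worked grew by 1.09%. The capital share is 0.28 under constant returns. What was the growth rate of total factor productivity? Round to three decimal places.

3.958%

Labor's share = 1 − 0.28 = 0.72.
Capital: 0.28 × 0.67 = 0.1876 pp.
Hours worked: 0.72 × 1.09 = 0.7848 pp.
TFP growth = 4.93 − 0.9724 = 3.9576%.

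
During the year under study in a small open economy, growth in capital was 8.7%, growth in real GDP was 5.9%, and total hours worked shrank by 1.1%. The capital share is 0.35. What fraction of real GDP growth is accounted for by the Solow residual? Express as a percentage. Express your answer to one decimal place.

The Solow residual accounted for 60.5% of growth.

Labor's share = 1 − 0.35 = 0.65.
Capital: 0.35 × 8.7 = 3.045 pp.
Total hours worked: 0.65 × (-1.1) = -0.715 pp.
TFP growth = 5.9 − 2.33 = 3.57%.
TFP share of growth = 3.57 / 5.9 × 100 = 60.508%.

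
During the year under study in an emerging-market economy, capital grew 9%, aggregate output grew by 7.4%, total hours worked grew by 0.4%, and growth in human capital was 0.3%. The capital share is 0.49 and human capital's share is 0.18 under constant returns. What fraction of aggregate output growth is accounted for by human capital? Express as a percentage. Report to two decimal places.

0.73%

Human capital contributed 0.18 × 0.3 = 0.054 pp.
Share of growth = 0.054 / 7.4 × 100 = 0.7297%.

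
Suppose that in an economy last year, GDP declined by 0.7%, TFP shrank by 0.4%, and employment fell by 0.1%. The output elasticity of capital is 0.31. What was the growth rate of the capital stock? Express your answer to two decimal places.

Labor's share = 1 − 0.31 = 0.69.
gY = gA + 0.69×(-0.1) + 0.31×g.
0.31×g = -0.7 + 0.4 + 0.069 = -0.231.
g = -0.231 / 0.31 = -0.7452%.

-0.75%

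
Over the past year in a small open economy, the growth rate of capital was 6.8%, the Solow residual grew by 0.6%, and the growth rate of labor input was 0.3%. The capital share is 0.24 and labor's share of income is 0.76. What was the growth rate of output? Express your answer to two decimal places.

Output grew 2.46%.

Labor's share = 1 − 0.24 = 0.76.
Capital: 0.24 × 6.8 = 1.632 pp.
Labor input: 0.76 × 0.3 = 0.228 pp.
Output growth = 0.6 + 1.86 = 2.46%.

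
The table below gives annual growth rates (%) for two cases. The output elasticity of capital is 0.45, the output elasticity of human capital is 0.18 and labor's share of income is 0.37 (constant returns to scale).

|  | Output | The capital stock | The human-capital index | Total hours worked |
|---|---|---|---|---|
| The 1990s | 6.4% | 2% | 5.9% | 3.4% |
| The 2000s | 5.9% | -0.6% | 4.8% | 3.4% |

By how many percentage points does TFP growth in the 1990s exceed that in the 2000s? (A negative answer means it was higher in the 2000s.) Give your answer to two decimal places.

-0.87 percentage points

Labor's share = 1 − 0.45 − 0.18 = 0.37.
The 1990s: TFP = 6.4 − 0.9 − 1.062 − 1.258 = 3.18%.
The 2000s: TFP = 5.9 + 0.27 − 0.864 − 1.258 = 4.048%.
Difference = 3.18 − (4.048) = -0.868 pp.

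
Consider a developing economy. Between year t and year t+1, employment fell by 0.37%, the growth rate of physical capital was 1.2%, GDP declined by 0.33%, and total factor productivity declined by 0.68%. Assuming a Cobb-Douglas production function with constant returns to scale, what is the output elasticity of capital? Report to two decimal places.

The output elasticity of capital is 0.46.

gY = gA + α·gK + (1−α)·gL, so gY − gA − gL = α(gK − gL).
-0.33 + 0.68 + 0.37 = α × (1.2 − (-0.37)).
0.72 = 1.57 α, so α = 0.4586.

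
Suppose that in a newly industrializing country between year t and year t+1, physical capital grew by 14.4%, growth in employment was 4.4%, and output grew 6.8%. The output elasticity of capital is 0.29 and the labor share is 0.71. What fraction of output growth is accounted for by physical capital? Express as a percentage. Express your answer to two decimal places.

Physical capital accounted for 61.41% of growth.

Physical capital contributed 0.29 × 14.4 = 4.176 pp.
Share of growth = 4.176 / 6.8 × 100 = 61.4118%.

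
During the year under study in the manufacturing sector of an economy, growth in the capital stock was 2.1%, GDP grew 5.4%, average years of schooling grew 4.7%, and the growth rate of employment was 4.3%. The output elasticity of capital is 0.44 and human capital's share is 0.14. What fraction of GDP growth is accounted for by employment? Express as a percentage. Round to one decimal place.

Labor's share = 1 − 0.44 − 0.14 = 0.42.
Employment contributed 0.42 × 4.3 = 1.806 pp.
Share of growth = 1.806 / 5.4 × 100 = 33.444%.

Employment accounted for 33.4% of growth.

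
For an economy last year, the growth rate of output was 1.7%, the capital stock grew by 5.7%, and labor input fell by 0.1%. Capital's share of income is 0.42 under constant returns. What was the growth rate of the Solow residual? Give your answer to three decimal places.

-0.636%

Labor's share = 1 − 0.42 = 0.58.
The capital stock: 0.42 × 5.7 = 2.394 pp.
Labor input: 0.58 × (-0.1) = -0.058 pp.
TFP growth = 1.7 − 2.336 = -0.636%.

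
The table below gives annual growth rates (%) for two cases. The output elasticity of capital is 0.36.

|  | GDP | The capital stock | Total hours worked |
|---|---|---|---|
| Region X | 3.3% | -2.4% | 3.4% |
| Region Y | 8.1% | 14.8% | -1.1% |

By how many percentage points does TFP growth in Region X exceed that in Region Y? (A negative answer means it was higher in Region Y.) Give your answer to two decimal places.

-1.49 percentage points

Labor's share = 1 − 0.36 = 0.64.
Region X: TFP = 3.3 + 0.864 − 2.176 = 1.988%.
Region Y: TFP = 8.1 − 5.328 + 0.704 = 3.476%.
Difference = 1.988 − (3.476) = -1.488 pp.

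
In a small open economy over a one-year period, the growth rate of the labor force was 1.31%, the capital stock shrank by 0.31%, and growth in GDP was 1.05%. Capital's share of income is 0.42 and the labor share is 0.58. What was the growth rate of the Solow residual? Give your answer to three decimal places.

Labor's share = 1 − 0.42 = 0.58.
The capital stock: 0.42 × (-0.31) = -0.1302 pp.
The labor force: 0.58 × 1.31 = 0.7598 pp.
TFP growth = 1.05 − 0.6296 = 0.4204%.

0.420%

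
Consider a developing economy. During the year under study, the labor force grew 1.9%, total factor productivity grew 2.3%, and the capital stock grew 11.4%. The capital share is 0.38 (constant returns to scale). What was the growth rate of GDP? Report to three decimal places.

GDP grew 7.810%.

Labor's share = 1 − 0.38 = 0.62.
The capital stock: 0.38 × 11.4 = 4.332 pp.
The labor force: 0.62 × 1.9 = 1.178 pp.
Output growth = 2.3 + 5.51 = 7.81%.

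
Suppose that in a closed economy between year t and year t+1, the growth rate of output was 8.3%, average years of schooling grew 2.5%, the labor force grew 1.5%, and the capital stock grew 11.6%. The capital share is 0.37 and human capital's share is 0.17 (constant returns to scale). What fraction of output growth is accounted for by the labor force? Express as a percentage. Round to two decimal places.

Labor's share = 1 − 0.37 − 0.17 = 0.46.
The labor force contributed 0.46 × 1.5 = 0.69 pp.
Share of growth = 0.69 / 8.3 × 100 = 8.3133%.

8.31%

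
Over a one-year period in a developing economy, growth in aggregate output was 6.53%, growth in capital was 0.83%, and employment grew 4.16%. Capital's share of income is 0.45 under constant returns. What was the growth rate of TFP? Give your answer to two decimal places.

Labor's share = 1 − 0.45 = 0.55.
Capital: 0.45 × 0.83 = 0.3735 pp.
Employment: 0.55 × 4.16 = 2.288 pp.
TFP growth = 6.53 − 2.6615 = 3.8685%.

3.87%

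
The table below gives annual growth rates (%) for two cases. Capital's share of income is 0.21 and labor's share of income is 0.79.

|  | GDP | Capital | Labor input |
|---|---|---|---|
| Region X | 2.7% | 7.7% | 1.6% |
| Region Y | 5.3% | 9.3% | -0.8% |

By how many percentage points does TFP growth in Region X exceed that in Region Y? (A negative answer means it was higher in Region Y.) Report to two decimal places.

-4.16 percentage points

Labor's share = 1 − 0.21 = 0.79.
Region X: TFP = 2.7 − 1.617 − 1.264 = -0.181%.
Region Y: TFP = 5.3 − 1.953 + 0.632 = 3.979%.
Difference = -0.181 − (3.979) = -4.16 pp.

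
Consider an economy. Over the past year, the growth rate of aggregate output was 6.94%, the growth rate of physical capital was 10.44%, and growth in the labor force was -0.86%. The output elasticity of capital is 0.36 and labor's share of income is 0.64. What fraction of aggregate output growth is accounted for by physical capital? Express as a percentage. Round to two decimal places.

Physical capital accounted for 54.16% of growth.

Physical capital contributed 0.36 × 10.44 = 3.7584 pp.
Share of growth = 3.7584 / 6.94 × 100 = 54.1556%.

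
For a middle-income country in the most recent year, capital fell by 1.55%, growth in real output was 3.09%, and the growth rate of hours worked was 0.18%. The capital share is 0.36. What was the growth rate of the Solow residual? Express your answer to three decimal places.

Labor's share = 1 − 0.36 = 0.64.
Capital: 0.36 × (-1.55) = -0.558 pp.
Hours worked: 0.64 × 0.18 = 0.1152 pp.
TFP growth = 3.09 + 0.4428 = 3.5328%.

The Solow residual grew 3.533%.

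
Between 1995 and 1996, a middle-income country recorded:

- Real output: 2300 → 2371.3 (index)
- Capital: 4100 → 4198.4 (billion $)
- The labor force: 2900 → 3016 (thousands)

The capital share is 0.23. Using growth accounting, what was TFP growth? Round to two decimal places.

Real output growth = (2371.3 − 2300) / 2300 = 3.1%.
Capital growth = (4198.4 − 4100) / 4100 = 2.4%.
The labor force growth = (3016 − 2900) / 2900 = 4%.
Labor's share = 1 − 0.23 = 0.77.
Capital: 0.23 × 2.4 = 0.552 pp.
The labor force: 0.77 × 4 = 3.08 pp.
TFP growth = 3.1 − 3.632 = -0.532%.

-0.53%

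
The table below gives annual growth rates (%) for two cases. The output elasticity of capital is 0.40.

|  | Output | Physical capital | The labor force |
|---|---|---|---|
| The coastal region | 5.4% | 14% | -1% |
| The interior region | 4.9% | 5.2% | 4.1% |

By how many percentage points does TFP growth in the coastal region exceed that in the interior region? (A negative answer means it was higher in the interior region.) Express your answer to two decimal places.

0.04 percentage points

Labor's share = 1 − 0.4 = 0.6.
The coastal region: TFP = 5.4 − 5.6 + 0.6 = 0.4%.
The interior region: TFP = 4.9 − 2.08 − 2.46 = 0.36%.
Difference = 0.4 − (0.36) = 0.04 pp.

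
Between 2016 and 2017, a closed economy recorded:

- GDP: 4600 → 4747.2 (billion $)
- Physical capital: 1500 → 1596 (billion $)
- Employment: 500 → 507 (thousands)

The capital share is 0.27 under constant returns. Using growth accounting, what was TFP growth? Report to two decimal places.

GDP growth = (4747.2 − 4600) / 4600 = 3.2%.
Physical capital growth = (1596 − 1500) / 1500 = 6.4%.
Employment growth = (507 − 500) / 500 = 1.4%.
Labor's share = 1 − 0.27 = 0.73.
Physical capital: 0.27 × 6.4 = 1.728 pp.
Employment: 0.73 × 1.4 = 1.022 pp.
TFP growth = 3.2 − 2.75 = 0.45%.

0.45%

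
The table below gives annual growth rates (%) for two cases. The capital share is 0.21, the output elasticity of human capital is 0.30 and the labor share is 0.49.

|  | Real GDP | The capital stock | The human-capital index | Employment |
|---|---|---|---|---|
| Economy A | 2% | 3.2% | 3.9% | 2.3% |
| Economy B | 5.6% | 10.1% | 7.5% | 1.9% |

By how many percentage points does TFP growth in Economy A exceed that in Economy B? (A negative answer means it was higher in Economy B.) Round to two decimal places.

-1.27 percentage points

Labor's share = 1 − 0.21 − 0.3 = 0.49.
Economy A: TFP = 2 − 0.672 − 1.17 − 1.127 = -0.969%.
Economy B: TFP = 5.6 − 2.121 − 2.25 − 0.931 = 0.298%.
Difference = -0.969 − (0.298) = -1.267 pp.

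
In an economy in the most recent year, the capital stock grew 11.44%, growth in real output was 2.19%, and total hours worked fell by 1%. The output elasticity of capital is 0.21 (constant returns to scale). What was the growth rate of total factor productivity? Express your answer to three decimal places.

Labor's share = 1 − 0.21 = 0.79.
The capital stock: 0.21 × 11.44 = 2.4024 pp.
Total hours worked: 0.79 × (-1) = -0.79 pp.
TFP growth = 2.19 − 1.6124 = 0.5776%.

0.578%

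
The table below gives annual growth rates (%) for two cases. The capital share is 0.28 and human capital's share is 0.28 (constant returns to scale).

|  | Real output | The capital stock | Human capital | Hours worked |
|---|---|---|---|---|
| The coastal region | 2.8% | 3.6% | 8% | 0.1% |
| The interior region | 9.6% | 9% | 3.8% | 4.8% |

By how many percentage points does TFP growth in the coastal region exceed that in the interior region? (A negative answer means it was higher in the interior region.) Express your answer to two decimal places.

-4.40 percentage points

Labor's share = 1 − 0.28 − 0.28 = 0.44.
The coastal region: TFP = 2.8 − 1.008 − 2.24 − 0.044 = -0.492%.
The interior region: TFP = 9.6 − 2.52 − 1.064 − 2.112 = 3.904%.
Difference = -0.492 − (3.904) = -4.396 pp.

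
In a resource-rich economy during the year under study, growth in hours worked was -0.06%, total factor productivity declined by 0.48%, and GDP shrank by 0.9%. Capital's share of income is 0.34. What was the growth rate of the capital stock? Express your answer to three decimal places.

Labor's share = 1 − 0.34 = 0.66.
gY = gA + 0.66×(-0.06) + 0.34×g.
0.34×g = -0.9 + 0.48 + 0.0396 = -0.3804.
g = -0.3804 / 0.34 = -1.11882%.

-1.119%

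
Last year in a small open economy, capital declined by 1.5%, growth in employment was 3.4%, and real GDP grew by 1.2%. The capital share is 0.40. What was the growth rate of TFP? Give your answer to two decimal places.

-0.24%

Labor's share = 1 − 0.4 = 0.6.
Capital: 0.4 × (-1.5) = -0.6 pp.
Employment: 0.6 × 3.4 = 2.04 pp.
TFP growth = 1.2 − 1.44 = -0.24%.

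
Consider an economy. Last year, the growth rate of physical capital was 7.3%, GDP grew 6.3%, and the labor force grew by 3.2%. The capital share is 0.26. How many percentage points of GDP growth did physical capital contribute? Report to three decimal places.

1.898 pp

Contribution = share × growth = 0.26 × 7.3 = 1.898 pp.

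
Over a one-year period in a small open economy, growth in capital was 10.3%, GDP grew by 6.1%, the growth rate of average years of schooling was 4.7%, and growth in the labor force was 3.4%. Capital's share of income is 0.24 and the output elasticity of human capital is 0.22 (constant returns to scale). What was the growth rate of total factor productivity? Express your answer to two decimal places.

0.76%

Labor's share = 1 − 0.24 − 0.22 = 0.54.
Capital: 0.24 × 10.3 = 2.472 pp.
Average years of schooling: 0.22 × 4.7 = 1.034 pp.
The labor force: 0.54 × 3.4 = 1.836 pp.
TFP growth = 6.1 − 5.342 = 0.758%.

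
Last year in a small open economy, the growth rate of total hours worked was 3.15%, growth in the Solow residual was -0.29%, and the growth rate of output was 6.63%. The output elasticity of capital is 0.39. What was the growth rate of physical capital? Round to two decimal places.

Labor's share = 1 − 0.39 = 0.61.
gY = gA + 0.61×3.15 + 0.39×g.
0.39×g = 6.63 + 0.29 − 1.9215 = 4.9985.
g = 4.9985 / 0.39 = 12.8167%.

Physical capital growth was 12.82%.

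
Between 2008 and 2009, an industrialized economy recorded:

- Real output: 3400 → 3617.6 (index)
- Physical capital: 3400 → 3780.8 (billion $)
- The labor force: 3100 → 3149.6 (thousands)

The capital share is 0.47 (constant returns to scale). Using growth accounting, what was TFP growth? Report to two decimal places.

Real output growth = (3617.6 − 3400) / 3400 = 6.4%.
Physical capital growth = (3780.8 − 3400) / 3400 = 11.2%.
The labor force growth = (3149.6 − 3100) / 3100 = 1.6%.
Labor's share = 1 − 0.47 = 0.53.
Physical capital: 0.47 × 11.2 = 5.264 pp.
The labor force: 0.53 × 1.6 = 0.848 pp.
TFP growth = 6.4 − 6.112 = 0.288%.

TFP growth was 0.29%.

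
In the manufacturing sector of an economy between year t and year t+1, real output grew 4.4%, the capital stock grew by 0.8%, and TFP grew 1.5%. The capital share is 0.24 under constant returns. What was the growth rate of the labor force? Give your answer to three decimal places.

Labor's share = 1 − 0.24 = 0.76.
gY = gA + 0.24×0.8 + 0.76×g.
0.76×g = 4.4 − 1.5 − 0.192 = 2.708.
g = 2.708 / 0.76 = 3.56316%.

3.563%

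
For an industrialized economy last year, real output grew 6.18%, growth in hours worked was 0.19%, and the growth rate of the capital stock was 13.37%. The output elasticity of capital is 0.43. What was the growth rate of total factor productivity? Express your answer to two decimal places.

Total factor productivity grew 0.32%.

Labor's share = 1 − 0.43 = 0.57.
The capital stock: 0.43 × 13.37 = 5.7491 pp.
Hours worked: 0.57 × 0.19 = 0.1083 pp.
TFP growth = 6.18 − 5.8574 = 0.3226%.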